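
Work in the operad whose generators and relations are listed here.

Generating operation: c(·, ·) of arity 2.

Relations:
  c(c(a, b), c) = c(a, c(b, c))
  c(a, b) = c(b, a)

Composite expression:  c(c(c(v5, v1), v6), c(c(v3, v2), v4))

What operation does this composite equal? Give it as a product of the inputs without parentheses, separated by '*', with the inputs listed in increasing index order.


v1 * v2 * v3 * v4 * v5 * v6

Reordering under c is free, so list the v-inputs canonically.
c(v5, v1) unparenthesizes to v5 * v1
c(c(v5, v1), v6) unparenthesizes to v5 * v1 * v6
c(v3, v2) unparenthesizes to v3 * v2
c(c(v3, v2), v4) unparenthesizes to v3 * v2 * v4
c(c(c(v5, v1), v6), c(c(v3, v2), v4)) unparenthesizes to v5 * v1 * v6 * v3 * v2 * v4
reordering the factors by index: v1 * v2 * v3 * v4 * v5 * v6


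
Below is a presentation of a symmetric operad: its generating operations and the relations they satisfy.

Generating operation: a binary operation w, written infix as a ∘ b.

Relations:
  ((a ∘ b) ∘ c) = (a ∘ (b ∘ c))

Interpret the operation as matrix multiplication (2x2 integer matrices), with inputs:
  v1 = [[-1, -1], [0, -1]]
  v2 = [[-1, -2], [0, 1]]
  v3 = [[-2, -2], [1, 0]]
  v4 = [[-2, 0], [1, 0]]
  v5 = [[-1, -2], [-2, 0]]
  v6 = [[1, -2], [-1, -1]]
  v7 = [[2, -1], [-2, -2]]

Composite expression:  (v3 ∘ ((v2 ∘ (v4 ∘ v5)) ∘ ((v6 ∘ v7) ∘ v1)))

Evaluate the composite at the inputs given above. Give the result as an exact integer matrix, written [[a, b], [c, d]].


[[-12, -30], [0, 0]]


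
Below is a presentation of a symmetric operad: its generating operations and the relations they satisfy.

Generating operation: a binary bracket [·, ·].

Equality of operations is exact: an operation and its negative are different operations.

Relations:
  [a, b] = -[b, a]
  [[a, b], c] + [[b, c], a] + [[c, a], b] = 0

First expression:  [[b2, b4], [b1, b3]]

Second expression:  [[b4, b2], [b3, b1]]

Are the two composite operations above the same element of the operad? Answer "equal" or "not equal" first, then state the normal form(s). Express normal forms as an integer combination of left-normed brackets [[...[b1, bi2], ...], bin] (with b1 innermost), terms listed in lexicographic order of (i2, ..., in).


equal; both compose to -[[[b1, b3], b2], b4] + [[[b1, b3], b4], b2]

Normal form of the first expression: -[[[b1, b3], b2], b4] + [[[b1, b3], b4], b2]
Normal form of the second expression: -[[[b1, b3], b2], b4] + [[[b1, b3], b4], b2]
The normal forms match — equal.


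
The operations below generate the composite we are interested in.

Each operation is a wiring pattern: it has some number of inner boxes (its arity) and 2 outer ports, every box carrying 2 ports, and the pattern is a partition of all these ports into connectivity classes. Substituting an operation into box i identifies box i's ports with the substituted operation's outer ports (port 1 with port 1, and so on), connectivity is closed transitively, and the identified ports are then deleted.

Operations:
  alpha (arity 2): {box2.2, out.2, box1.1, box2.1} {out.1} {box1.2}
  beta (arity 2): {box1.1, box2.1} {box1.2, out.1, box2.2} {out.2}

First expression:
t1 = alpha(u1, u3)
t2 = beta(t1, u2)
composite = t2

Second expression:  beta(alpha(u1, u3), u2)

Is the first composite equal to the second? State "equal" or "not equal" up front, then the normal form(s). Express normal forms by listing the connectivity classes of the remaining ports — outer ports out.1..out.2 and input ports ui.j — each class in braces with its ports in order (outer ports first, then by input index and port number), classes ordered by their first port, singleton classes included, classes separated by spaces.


equal — both sides give {out.1, u1.1, u2.2, u3.1, u3.2} {out.2} {u1.2} {u2.1}

In normal form, the first expression is {out.1, u1.1, u2.2, u3.1, u3.2} {out.2} {u1.2} {u2.1}
In normal form, the second expression is {out.1, u1.1, u2.2, u3.1, u3.2} {out.2} {u1.2} {u2.1}
The forms coincide; equal.


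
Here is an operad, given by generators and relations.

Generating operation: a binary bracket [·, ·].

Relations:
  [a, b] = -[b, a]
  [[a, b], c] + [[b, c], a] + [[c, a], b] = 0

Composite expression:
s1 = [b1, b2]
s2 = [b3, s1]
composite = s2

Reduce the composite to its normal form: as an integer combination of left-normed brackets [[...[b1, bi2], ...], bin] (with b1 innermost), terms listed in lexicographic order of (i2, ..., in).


-[[b1, b2], b3]

A multilinear Lie element is pinned by b1-initial words (b1 innermost).
Composite bracket: [b3, [b1, b2]]
Expanding via [a, b] = ab - ba: 4 signed words (2^2 = 4).
Coefficients come from the b1-initial words:
  the word b1b2b3 carries sign -1 and contributes -[[b1, b2], b3]


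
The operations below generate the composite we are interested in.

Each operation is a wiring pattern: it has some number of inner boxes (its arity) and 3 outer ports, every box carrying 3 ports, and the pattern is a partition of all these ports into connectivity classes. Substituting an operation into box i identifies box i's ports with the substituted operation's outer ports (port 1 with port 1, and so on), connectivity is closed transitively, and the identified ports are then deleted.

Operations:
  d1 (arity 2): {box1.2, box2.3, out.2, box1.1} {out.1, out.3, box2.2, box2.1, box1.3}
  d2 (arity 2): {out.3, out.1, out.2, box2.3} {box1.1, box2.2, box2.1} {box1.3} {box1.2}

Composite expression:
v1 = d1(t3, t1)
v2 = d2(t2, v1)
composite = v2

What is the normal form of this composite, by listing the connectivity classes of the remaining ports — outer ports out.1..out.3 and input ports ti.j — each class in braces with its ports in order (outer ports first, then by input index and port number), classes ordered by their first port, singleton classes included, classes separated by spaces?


{out.1, out.2, out.3, t1.1, t1.2, t1.3, t2.1, t3.1, t3.2, t3.3} {t2.2} {t2.3}

After gluing at d2, chains via deleted ports link the t-ports.
the subtree at d1 composes to {out.1, out.3, t1.1, t1.2, t3.3} {out.2, t1.3, t3.1, t3.2} on (t3, t1); out.j = own outer ports
the subtree at d2 composes to {out.1, out.2, out.3, t1.1, t1.2, t1.3, t2.1, t3.1, t3.2, t3.3} {t2.2} {t2.3} on (t2, t3, t1); out.j = own outer ports


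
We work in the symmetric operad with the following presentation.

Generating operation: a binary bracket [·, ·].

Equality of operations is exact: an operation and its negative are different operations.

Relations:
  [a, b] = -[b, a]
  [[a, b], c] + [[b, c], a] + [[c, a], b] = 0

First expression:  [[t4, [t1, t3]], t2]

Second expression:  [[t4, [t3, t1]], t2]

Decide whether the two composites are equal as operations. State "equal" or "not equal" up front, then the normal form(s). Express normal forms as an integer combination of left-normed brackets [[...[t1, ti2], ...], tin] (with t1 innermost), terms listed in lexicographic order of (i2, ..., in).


not equal; the first gives -[[[t1, t3], t4], t2] and the second [[[t1, t3], t4], t2]

In normal form, the first expression is -[[[t1, t3], t4], t2]
In normal form, the second expression is [[[t1, t3], t4], t2]
No match — not equal.


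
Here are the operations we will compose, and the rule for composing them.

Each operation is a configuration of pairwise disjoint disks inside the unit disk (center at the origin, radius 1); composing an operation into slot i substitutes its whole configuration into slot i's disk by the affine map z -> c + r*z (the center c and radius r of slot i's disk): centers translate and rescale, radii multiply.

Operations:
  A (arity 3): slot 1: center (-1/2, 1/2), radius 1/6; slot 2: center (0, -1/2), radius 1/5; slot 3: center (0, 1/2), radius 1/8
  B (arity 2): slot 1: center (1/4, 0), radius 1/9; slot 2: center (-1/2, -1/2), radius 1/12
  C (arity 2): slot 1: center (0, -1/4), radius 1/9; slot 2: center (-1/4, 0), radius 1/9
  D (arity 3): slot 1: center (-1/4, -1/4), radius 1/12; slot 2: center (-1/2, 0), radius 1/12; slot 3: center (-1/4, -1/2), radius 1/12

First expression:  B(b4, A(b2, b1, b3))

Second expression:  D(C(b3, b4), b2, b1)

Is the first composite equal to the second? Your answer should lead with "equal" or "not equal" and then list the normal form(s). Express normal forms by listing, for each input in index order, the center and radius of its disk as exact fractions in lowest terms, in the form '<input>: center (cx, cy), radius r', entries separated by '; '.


not equal — first b1: center (-1/2, -13/24), radius 1/60; b2: center (-13/24, -11/24), radius 1/72; b3: center (-1/2, -11/24), radius 1/96; b4: center (1/4, 0), radius 1/9, second b1: center (-1/4, -1/2), radius 1/12; b2: center (-1/2, 0), radius 1/12; b3: center (-1/4, -13/48), radius 1/108; b4: center (-13/48, -1/4), radius 1/108

The first expression, normalized: b1: center (-1/2, -13/24), radius 1/60; b2: center (-13/24, -11/24), radius 1/72; b3: center (-1/2, -11/24), radius 1/96; b4: center (1/4, 0), radius 1/9
The second expression, normalized: b1: center (-1/4, -1/2), radius 1/12; b2: center (-1/2, 0), radius 1/12; b3: center (-1/4, -13/48), radius 1/108; b4: center (-13/48, -1/4), radius 1/108
Distinct normal forms: not equal.


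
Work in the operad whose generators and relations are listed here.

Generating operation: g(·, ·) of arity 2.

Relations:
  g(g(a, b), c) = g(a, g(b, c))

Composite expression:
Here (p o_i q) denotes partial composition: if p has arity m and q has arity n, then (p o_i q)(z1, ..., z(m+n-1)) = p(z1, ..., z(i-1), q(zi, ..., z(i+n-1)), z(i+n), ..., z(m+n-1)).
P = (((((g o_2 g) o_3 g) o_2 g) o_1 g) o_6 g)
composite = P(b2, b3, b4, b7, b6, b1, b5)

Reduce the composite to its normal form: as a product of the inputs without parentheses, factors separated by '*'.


Associativity of g dissolves the nesting; only the b-input order survives.
g(b2, b3) flattens to b2 * b3
g(b4, b7) flattens to b4 * b7
g(b1, b5) flattens to b1 * b5
g(b6, g(b1, b5)) flattens to b6 * b1 * b5
g(g(b4, b7), g(b6, g(b1, b5))) flattens to b4 * b7 * b6 * b1 * b5
g(g(b2, b3), g(g(b4, b7), g(b6, g(b1, b5)))) flattens to b2 * b3 * b4 * b7 * b6 * b1 * b5

b2 * b3 * b4 * b7 * b6 * b1 * b5


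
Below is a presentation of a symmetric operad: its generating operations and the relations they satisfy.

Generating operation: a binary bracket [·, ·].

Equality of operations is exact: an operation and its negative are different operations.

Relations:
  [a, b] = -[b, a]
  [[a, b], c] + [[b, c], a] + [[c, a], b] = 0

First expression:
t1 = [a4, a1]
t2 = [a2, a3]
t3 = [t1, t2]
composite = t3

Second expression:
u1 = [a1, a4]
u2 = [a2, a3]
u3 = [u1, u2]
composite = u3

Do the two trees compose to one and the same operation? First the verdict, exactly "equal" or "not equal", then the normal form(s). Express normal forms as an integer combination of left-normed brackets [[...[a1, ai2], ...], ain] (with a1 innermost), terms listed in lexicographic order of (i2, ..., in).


In normal form, the first expression is -[[[a1, a4], a2], a3] + [[[a1, a4], a3], a2]
In normal form, the second expression is [[[a1, a4], a2], a3] - [[[a1, a4], a3], a2]
The normal forms differ: not equal.

not equal; the first gives -[[[a1, a4], a2], a3] + [[[a1, a4], a3], a2] and the second [[[a1, a4], a2], a3] - [[[a1, a4], a3], a2]


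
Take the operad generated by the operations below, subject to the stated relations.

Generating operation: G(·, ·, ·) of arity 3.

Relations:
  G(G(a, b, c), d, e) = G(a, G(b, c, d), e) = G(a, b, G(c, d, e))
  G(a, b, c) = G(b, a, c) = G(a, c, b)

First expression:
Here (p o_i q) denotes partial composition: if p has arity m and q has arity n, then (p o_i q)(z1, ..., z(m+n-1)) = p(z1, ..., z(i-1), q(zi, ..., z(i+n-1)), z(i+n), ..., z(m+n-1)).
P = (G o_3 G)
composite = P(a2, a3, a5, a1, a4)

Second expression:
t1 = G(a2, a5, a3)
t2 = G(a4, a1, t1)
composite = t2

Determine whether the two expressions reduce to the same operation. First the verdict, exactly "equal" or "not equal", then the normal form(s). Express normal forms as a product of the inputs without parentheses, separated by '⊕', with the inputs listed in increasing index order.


equal; both compose to a1 ⊕ a2 ⊕ a3 ⊕ a4 ⊕ a5

The first composite normalizes to a1 ⊕ a2 ⊕ a3 ⊕ a4 ⊕ a5
The second composite normalizes to a1 ⊕ a2 ⊕ a3 ⊕ a4 ⊕ a5
Same normal form: equal.


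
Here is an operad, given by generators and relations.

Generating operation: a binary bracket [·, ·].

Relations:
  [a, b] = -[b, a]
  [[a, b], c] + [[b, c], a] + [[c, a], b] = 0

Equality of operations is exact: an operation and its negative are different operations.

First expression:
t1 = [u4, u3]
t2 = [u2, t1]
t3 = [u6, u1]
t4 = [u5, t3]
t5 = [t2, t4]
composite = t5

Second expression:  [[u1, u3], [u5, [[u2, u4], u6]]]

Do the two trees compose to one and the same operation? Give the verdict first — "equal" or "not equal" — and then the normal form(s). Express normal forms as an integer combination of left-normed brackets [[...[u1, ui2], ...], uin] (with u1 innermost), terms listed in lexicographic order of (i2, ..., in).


Normal form of the first expression: [[[[[u1, u6], u5], u2], u3], u4] - [[[[[u1, u6], u5], u2], u4], u3] - [[[[[u1, u6], u5], u3], u4], u2] + [[[[[u1, u6], u5], u4], u3], u2]
Normal form of the second expression: -[[[[[u1, u3], u2], u4], u6], u5] + [[[[[u1, u3], u4], u2], u6], u5] + [[[[[u1, u3], u5], u2], u4], u6] - [[[[[u1, u3], u5], u4], u2], u6] - [[[[[u1, u3], u5], u6], u2], u4] + [[[[[u1, u3], u5], u6], u4], u2] + [[[[[u1, u3], u6], u2], u4], u5] - [[[[[u1, u3], u6], u4], u2], u5]
Distinct normal forms: not equal.

not equal: they reduce to [[[[[u1, u6], u5], u2], u3], u4] - [[[[[u1, u6], u5], u2], u4], u3] - [[[[[u1, u6], u5], u3], u4], u2] + [[[[[u1, u6], u5], u4], u3], u2] and -[[[[[u1, u3], u2], u4], u6], u5] + [[[[[u1, u3], u4], u2], u6], u5] + [[[[[u1, u3], u5], u2], u4], u6] - [[[[[u1, u3], u5], u4], u2], u6] - [[[[[u1, u3], u5], u6], u2], u4] + [[[[[u1, u3], u5], u6], u4], u2] + [[[[[u1, u3], u6], u2], u4], u5] - [[[[[u1, u3], u6], u4], u2], u5]


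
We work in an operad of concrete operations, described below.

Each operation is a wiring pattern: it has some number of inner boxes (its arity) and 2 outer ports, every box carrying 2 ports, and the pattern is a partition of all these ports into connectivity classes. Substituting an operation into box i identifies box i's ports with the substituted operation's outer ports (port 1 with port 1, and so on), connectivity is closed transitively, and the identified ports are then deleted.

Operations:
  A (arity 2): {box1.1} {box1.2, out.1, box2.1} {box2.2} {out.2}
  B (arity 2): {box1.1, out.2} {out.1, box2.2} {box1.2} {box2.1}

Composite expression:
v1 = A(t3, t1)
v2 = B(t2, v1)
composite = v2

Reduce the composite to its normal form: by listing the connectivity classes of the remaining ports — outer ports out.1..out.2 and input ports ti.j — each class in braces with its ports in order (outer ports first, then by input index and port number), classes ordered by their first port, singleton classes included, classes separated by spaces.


{out.1} {out.2, t2.1} {t1.1, t3.2} {t1.2} {t2.2} {t3.1}

Two ports join when wires chain via B-identified ports.
composing A on (t3, t1), with out.j its own outer ports: {out.1, t1.1, t3.2} {out.2} {t1.2} {t3.1}
composing B on (t2, t3, t1), with out.j its own outer ports: {out.1} {out.2, t2.1} {t1.1, t3.2} {t1.2} {t2.2} {t3.1}


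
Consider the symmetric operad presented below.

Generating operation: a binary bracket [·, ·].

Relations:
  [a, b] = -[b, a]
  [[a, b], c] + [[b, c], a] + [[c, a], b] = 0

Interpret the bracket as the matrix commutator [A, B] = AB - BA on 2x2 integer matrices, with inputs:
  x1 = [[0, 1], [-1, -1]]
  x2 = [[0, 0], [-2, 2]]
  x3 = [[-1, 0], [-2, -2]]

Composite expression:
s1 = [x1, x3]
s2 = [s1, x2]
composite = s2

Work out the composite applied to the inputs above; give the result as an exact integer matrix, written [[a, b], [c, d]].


[x1, x3] = [[-2, -1], [1, 2]]
[[x1, x3], x2] = [[2, -2], [-10, -2]]

[[2, -2], [-10, -2]]


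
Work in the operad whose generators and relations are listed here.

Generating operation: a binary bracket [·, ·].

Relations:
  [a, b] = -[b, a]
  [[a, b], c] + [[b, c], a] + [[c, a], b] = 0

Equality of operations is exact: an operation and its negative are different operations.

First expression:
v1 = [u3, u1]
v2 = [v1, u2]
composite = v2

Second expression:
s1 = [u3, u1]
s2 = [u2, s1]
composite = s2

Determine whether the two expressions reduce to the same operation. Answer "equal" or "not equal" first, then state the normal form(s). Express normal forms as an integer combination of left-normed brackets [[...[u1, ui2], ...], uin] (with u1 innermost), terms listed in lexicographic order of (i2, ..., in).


not equal: they reduce to -[[u1, u3], u2] and [[u1, u3], u2]

The first expression, normalized: -[[u1, u3], u2]
The second expression, normalized: [[u1, u3], u2]
The normal forms differ: not equal.


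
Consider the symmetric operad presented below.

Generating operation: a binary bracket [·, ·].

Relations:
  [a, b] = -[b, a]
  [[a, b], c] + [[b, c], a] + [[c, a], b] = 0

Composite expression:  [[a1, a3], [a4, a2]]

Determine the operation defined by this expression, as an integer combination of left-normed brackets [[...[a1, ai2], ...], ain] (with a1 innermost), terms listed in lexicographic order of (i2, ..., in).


-[[[a1, a3], a2], a4] + [[[a1, a3], a4], a2]

Expand each bracket as ab - ba; the a1-initial words give the coefficients.
Composite bracket: [[a1, a3], [a4, a2]]
Full expansion: 8 signed words from ab - ba (2^3 = 8).
The a1-initial words carry the normal form:
  word a1a3a2a4 has sign -1, contributing -[[[a1, a3], a2], a4]
  word a1a3a4a2 has sign +1, contributing +[[[a1, a3], a4], a2]


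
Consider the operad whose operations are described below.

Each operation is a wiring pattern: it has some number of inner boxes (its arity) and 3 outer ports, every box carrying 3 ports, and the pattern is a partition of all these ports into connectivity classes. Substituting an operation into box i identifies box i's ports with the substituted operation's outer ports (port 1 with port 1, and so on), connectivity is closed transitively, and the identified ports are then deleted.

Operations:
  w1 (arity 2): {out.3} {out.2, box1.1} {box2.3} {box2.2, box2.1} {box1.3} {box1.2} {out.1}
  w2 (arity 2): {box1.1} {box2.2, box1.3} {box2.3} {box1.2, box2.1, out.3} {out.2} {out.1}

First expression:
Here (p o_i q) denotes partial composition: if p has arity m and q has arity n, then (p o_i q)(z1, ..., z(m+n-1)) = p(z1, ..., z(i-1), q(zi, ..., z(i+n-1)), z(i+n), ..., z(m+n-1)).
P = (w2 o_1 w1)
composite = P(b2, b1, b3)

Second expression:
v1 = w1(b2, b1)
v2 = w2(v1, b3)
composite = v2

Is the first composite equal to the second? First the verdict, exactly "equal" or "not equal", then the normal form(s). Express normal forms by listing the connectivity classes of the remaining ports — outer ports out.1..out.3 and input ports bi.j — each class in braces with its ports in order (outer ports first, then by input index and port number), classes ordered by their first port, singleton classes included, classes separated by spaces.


equal — both sides give {out.1} {out.2} {out.3, b2.1, b3.1} {b1.1, b1.2} {b1.3} {b2.2} {b2.3} {b3.2} {b3.3}

The first expression, normalized: {out.1} {out.2} {out.3, b2.1, b3.1} {b1.1, b1.2} {b1.3} {b2.2} {b2.3} {b3.2} {b3.3}
The second expression, normalized: {out.1} {out.2} {out.3, b2.1, b3.1} {b1.1, b1.2} {b1.3} {b2.2} {b2.3} {b3.2} {b3.3}
The forms coincide; equal.


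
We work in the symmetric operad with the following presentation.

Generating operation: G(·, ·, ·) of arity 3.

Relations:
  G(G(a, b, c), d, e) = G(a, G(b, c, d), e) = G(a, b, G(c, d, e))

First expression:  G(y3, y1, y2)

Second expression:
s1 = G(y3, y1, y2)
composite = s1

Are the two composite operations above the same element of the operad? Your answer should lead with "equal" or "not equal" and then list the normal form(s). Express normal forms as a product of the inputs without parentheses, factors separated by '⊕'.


equal: each reduces to y3 ⊕ y1 ⊕ y2

The first expression reduces to y3 ⊕ y1 ⊕ y2
The second expression reduces to y3 ⊕ y1 ⊕ y2
Identical normal forms: equal.


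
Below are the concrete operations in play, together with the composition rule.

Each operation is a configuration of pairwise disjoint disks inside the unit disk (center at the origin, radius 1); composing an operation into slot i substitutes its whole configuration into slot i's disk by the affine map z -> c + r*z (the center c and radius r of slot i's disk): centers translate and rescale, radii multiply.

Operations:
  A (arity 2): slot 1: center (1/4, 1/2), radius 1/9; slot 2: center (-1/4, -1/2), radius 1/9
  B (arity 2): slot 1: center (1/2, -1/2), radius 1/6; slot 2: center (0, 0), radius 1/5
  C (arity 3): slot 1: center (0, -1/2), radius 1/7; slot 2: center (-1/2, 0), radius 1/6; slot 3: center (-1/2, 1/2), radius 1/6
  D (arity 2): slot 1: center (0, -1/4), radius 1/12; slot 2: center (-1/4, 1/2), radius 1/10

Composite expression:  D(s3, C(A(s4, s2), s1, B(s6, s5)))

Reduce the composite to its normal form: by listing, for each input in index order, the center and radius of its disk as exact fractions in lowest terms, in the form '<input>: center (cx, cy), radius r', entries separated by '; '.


s1: center (-3/10, 1/2), radius 1/60; s2: center (-71/280, 31/70), radius 1/630; s3: center (0, -1/4), radius 1/12; s4: center (-69/280, 16/35), radius 1/630; s5: center (-3/10, 11/20), radius 1/300; s6: center (-7/24, 13/24), radius 1/360


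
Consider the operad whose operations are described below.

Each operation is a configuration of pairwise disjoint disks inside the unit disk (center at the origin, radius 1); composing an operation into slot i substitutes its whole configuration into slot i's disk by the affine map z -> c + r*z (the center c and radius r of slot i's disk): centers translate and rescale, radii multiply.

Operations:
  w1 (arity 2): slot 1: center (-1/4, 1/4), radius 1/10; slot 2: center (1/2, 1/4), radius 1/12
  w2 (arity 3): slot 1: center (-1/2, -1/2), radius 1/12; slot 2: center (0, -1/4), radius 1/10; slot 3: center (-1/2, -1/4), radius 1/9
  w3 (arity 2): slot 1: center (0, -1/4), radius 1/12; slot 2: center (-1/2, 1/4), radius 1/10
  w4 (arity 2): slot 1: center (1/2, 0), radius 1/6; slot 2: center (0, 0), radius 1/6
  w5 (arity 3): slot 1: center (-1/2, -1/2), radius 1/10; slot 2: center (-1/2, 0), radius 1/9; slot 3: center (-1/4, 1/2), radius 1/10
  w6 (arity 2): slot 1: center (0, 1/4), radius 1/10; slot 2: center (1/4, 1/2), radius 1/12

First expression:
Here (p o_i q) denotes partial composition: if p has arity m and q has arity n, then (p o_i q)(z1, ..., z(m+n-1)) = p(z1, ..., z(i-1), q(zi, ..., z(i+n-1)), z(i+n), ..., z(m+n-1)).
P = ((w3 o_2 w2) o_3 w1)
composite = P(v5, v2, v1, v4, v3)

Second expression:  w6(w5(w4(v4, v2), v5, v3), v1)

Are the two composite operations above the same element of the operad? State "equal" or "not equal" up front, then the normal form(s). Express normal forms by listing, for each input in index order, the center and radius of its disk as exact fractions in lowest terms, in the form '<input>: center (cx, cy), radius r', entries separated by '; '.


not equal; the first gives v1: center (-201/400, 91/400), radius 1/1000; v2: center (-11/20, 1/5), radius 1/120; v3: center (-11/20, 9/40), radius 1/90; v4: center (-99/200, 91/400), radius 1/1200; v5: center (0, -1/4), radius 1/12 and the second v1: center (1/4, 1/2), radius 1/12; v2: center (-1/20, 1/5), radius 1/600; v3: center (-1/40, 3/10), radius 1/100; v4: center (-9/200, 1/5), radius 1/600; v5: center (-1/20, 1/4), radius 1/90


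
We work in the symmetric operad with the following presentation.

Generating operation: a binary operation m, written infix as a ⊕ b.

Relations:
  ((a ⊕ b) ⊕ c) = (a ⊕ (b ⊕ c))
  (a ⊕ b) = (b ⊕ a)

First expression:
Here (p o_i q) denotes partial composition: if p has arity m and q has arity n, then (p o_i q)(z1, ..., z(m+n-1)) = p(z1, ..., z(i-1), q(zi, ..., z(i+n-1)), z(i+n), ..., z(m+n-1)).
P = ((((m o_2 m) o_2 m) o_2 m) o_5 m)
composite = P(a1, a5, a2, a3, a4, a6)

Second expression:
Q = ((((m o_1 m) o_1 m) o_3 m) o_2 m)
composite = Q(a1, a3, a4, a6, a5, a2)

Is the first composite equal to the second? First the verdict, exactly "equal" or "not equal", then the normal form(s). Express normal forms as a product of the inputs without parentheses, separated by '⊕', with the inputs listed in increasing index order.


equal; both compose to a1 ⊕ a2 ⊕ a3 ⊕ a4 ⊕ a5 ⊕ a6

Normal form of the first expression: a1 ⊕ a2 ⊕ a3 ⊕ a4 ⊕ a5 ⊕ a6
Normal form of the second expression: a1 ⊕ a2 ⊕ a3 ⊕ a4 ⊕ a5 ⊕ a6
Identical normal forms: equal.


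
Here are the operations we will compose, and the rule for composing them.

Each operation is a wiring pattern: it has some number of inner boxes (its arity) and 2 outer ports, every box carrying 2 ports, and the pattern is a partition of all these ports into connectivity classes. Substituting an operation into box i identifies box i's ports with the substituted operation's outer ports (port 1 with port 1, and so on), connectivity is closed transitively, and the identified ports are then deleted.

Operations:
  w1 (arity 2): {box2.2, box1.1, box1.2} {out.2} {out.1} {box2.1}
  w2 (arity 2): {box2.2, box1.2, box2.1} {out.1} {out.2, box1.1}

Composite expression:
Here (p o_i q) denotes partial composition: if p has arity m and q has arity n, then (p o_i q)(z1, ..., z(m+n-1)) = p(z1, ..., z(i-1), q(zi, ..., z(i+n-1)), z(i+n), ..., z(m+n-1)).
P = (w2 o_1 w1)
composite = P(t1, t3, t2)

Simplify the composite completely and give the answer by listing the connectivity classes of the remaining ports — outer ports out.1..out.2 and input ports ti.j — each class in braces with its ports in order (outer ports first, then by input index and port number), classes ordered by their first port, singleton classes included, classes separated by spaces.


{out.1} {out.2} {t1.1, t1.2, t3.2} {t2.1, t2.2} {t3.1}


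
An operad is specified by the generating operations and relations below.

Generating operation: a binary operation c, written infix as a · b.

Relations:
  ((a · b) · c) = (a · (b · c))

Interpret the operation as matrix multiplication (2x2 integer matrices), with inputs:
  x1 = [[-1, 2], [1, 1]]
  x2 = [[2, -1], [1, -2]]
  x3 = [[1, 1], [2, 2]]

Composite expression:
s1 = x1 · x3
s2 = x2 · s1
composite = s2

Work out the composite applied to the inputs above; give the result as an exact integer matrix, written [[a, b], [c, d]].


(x1 · x3) = [[3, 3], [3, 3]]
(x2 · (x1 · x3)) = [[3, 3], [-3, -3]]

[[3, 3], [-3, -3]]


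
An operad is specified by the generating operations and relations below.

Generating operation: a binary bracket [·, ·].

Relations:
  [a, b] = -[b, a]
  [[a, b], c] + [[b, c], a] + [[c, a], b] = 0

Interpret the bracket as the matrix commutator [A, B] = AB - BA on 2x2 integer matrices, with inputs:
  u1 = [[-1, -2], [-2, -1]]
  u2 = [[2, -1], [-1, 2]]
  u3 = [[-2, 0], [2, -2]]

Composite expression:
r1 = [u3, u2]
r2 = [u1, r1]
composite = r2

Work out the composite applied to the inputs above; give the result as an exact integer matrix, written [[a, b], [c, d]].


[[0, 8], [-8, 0]]

[u3, u2] = [[2, 0], [0, -2]]
[u1, [u3, u2]] = [[0, 8], [-8, 0]]


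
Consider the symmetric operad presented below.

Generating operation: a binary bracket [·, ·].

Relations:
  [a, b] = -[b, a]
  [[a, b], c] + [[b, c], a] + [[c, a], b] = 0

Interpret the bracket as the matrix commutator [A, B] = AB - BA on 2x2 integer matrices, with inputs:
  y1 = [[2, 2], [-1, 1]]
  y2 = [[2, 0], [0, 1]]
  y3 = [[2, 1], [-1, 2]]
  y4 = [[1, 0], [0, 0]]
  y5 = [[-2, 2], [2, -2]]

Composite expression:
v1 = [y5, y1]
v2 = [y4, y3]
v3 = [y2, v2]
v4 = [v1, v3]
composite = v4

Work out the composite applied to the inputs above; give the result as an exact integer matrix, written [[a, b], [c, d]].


[[0, -12], [-12, 0]]

[y5, y1] = [[-6, -2], [2, 6]]
[y4, y3] = [[0, 1], [1, 0]]
[y2, [y4, y3]] = [[0, 1], [-1, 0]]
[[y5, y1], [y2, [y4, y3]]] = [[0, -12], [-12, 0]]


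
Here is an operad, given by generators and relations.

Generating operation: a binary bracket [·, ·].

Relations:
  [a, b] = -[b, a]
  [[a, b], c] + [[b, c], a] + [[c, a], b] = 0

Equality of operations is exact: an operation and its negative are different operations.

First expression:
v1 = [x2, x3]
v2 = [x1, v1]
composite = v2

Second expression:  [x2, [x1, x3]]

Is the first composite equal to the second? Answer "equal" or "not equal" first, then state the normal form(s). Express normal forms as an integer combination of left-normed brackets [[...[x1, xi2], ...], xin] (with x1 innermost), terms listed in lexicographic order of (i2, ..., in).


not equal; the first gives [[x1, x2], x3] - [[x1, x3], x2] and the second -[[x1, x3], x2]

The first expression, normalized: [[x1, x2], x3] - [[x1, x3], x2]
The second expression, normalized: -[[x1, x3], x2]
Different reductions; not equal.


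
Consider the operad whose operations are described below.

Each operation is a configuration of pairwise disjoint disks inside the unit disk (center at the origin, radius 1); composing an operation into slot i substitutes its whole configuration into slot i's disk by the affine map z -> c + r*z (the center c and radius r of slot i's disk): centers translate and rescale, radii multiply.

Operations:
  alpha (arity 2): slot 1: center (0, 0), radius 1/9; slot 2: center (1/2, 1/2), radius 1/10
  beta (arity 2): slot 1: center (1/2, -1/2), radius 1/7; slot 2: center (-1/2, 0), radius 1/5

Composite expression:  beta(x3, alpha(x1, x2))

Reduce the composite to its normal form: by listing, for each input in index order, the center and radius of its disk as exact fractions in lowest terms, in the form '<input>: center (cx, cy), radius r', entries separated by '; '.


x1: center (-1/2, 0), radius 1/45; x2: center (-2/5, 1/10), radius 1/50; x3: center (1/2, -1/2), radius 1/7


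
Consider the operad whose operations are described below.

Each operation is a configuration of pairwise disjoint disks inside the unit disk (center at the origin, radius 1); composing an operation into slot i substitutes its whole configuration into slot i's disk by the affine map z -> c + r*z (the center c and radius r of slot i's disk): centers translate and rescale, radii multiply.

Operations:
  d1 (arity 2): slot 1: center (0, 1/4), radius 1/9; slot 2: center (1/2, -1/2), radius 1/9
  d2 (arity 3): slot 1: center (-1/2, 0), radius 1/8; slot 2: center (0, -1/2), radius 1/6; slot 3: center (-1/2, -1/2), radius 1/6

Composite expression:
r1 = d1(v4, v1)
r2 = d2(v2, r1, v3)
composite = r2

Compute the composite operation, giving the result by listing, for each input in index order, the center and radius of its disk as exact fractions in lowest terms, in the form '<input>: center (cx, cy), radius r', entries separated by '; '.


v1: center (1/12, -7/12), radius 1/54; v2: center (-1/2, 0), radius 1/8; v3: center (-1/2, -1/2), radius 1/6; v4: center (0, -11/24), radius 1/54

Only the slot chain above each v matters under d2; compose those maps.
v2 passes through 1 substitution, ending at center (-1/2, 0), radius 1/8
v4 passes through 2 substitutions, ending at center (0, -11/24), radius 1/54
v1 passes through 2 substitutions, ending at center (1/12, -7/12), radius 1/54
v3 passes through 1 substitution, ending at center (-1/2, -1/2), radius 1/6


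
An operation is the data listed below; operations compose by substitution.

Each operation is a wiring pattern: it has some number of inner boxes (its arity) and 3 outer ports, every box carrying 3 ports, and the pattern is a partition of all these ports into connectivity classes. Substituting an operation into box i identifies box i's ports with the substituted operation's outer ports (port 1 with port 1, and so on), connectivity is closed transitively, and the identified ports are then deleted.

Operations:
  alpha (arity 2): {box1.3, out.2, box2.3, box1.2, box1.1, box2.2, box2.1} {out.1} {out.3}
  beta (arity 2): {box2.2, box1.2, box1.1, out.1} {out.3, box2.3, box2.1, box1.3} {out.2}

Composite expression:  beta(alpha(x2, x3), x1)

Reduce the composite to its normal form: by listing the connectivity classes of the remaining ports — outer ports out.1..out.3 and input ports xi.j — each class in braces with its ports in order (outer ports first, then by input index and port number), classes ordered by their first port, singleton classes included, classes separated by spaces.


{out.1, x1.2, x2.1, x2.2, x2.3, x3.1, x3.2, x3.3} {out.2} {out.3, x1.1, x1.3}

Connectivity passes through glued beta-boundaries; trace each wire chain.
the subtree at alpha composes to {out.1} {out.2, x2.1, x2.2, x2.3, x3.1, x3.2, x3.3} {out.3} on (x2, x3); out.j = own outer ports
the subtree at beta composes to {out.1, x1.2, x2.1, x2.2, x2.3, x3.1, x3.2, x3.3} {out.2} {out.3, x1.1, x1.3} on (x2, x3, x1); out.j = own outer ports


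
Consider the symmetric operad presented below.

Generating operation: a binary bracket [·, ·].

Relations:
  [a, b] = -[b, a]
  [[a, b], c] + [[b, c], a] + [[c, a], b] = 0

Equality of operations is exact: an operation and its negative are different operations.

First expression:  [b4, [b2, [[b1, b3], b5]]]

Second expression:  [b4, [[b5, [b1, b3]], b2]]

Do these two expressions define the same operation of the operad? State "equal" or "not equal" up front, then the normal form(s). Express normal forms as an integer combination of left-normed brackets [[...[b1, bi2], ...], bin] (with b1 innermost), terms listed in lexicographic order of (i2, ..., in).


Normal form of the first expression: [[[[b1, b3], b5], b2], b4]
Normal form of the second expression: [[[[b1, b3], b5], b2], b4]
Both agree, so they are equal.

equal; both compose to [[[[b1, b3], b5], b2], b4]


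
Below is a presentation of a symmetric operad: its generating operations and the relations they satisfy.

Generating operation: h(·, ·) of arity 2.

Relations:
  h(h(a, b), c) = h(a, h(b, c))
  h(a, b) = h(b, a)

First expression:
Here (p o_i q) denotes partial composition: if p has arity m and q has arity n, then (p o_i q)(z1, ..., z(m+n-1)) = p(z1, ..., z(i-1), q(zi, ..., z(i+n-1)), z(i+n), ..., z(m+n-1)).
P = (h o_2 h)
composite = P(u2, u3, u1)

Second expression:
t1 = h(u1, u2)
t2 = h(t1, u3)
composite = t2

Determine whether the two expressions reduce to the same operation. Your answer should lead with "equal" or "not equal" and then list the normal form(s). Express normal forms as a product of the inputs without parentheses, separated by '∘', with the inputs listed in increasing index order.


equal — both sides give u1 ∘ u2 ∘ u3

The first composite normalizes to u1 ∘ u2 ∘ u3
The second composite normalizes to u1 ∘ u2 ∘ u3
The normal forms match — equal.


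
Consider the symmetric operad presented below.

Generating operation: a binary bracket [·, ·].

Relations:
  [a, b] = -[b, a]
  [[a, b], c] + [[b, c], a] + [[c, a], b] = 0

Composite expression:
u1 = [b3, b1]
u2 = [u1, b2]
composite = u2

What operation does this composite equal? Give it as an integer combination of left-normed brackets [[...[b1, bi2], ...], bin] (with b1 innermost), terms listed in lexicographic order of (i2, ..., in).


In the tensor algebra, words opening b1 carry the b1-anchored form.
Composite bracket: [[b3, b1], b2]
Each bracket splits as ab - ba, giving 4 signed words (2^2 = 4).
The b1-initial words carry the normal form:
  from b1b3b2, sign -1: term -[[b1, b3], b2]

-[[b1, b3], b2]


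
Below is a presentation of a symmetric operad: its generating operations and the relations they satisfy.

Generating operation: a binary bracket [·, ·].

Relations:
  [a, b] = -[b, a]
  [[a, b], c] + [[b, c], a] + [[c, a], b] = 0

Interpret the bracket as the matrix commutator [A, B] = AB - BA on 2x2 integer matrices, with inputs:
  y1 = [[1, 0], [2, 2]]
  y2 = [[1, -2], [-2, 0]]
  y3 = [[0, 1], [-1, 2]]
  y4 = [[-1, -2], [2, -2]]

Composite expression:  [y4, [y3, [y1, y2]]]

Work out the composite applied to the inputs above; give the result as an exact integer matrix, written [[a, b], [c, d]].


[y1, y2] = [[4, 2], [0, -4]]
[y3, [y1, y2]] = [[2, -12], [-8, -2]]
[y4, [y3, [y1, y2]]] = [[40, -4], [16, -40]]

[[40, -4], [16, -40]]


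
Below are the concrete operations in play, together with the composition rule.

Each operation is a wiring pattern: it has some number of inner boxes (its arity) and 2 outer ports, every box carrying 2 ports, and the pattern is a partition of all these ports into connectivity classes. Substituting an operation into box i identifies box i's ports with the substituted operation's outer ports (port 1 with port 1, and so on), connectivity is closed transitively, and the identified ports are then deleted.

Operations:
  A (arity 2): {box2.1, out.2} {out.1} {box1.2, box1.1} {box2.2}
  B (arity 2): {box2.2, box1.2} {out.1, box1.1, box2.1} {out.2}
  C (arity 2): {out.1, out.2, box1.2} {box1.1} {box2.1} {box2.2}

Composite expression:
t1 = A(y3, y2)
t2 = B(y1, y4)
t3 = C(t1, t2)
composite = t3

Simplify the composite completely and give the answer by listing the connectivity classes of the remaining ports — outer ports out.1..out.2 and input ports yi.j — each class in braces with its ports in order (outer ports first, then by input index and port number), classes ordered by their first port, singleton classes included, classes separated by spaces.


{out.1, out.2, y2.1} {y1.1, y4.1} {y1.2, y4.2} {y2.2} {y3.1, y3.2}

Substituting into C glues patterns; closure does the rest.
after A, the pattern on (y3, y2) reads {out.1} {out.2, y2.1} {y2.2} {y3.1, y3.2} (out.j = its outer ports)
after B, the pattern on (y1, y4) reads {out.1, y1.1, y4.1} {out.2} {y1.2, y4.2} (out.j = its outer ports)
after C, the pattern on (y3, y2, y1, y4) reads {out.1, out.2, y2.1} {y1.1, y4.1} {y1.2, y4.2} {y2.2} {y3.1, y3.2} (out.j = its outer ports)


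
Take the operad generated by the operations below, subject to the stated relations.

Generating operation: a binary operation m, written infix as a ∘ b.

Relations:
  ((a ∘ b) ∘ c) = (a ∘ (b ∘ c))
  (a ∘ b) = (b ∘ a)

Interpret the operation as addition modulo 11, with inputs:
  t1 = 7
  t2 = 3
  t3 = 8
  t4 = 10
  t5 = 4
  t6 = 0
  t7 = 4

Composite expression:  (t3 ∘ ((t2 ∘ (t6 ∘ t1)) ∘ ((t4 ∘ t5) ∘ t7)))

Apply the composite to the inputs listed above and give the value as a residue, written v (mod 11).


3 (mod 11)

(t6 ∘ t1) = 7
(t2 ∘ (t6 ∘ t1)) = 10
(t4 ∘ t5) = 3
((t4 ∘ t5) ∘ t7) = 7
((t2 ∘ (t6 ∘ t1)) ∘ ((t4 ∘ t5) ∘ t7)) = 6
(t3 ∘ ((t2 ∘ (t6 ∘ t1)) ∘ ((t4 ∘ t5) ∘ t7))) = 3


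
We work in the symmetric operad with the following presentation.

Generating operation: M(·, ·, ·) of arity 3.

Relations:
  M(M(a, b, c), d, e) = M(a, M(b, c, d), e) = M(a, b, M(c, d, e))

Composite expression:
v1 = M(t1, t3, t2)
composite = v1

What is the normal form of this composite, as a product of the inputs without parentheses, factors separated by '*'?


t1 * t3 * t2


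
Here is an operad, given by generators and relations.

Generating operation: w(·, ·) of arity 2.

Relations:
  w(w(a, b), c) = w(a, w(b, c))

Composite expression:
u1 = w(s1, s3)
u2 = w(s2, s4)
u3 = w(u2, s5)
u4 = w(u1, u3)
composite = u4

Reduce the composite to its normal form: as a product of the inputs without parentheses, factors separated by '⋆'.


s1 ⋆ s3 ⋆ s2 ⋆ s4 ⋆ s5

Under associativity of w, the answer is the s's in reading order.
w(s1, s3) flattens to s1 ⋆ s3
w(s2, s4) flattens to s2 ⋆ s4
w(w(s2, s4), s5) flattens to s2 ⋆ s4 ⋆ s5
w(w(s1, s3), w(w(s2, s4), s5)) flattens to s1 ⋆ s3 ⋆ s2 ⋆ s4 ⋆ s5


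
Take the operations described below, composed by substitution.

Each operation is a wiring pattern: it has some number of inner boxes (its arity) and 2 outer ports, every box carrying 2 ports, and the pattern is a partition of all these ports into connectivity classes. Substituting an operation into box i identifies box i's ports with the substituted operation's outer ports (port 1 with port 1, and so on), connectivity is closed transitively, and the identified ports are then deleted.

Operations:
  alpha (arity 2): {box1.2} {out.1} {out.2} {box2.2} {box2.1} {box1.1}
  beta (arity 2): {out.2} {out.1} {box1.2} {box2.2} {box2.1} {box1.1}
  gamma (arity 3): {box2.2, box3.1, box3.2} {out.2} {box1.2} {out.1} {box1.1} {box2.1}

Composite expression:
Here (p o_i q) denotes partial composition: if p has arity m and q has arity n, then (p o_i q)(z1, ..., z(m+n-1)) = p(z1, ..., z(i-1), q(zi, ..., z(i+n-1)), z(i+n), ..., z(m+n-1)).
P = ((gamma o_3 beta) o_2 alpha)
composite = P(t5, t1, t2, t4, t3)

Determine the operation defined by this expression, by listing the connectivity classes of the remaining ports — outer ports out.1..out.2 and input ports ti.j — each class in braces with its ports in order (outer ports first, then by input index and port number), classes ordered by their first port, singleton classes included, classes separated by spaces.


Substituting into gamma glues patterns; closure does the rest.
composing alpha on (t1, t2), with out.j its own outer ports: {out.1} {out.2} {t1.1} {t1.2} {t2.1} {t2.2}
composing beta on (t4, t3), with out.j its own outer ports: {out.1} {out.2} {t3.1} {t3.2} {t4.1} {t4.2}
composing gamma on (t5, t1, t2, t4, t3), with out.j its own outer ports: {out.1} {out.2} {t1.1} {t1.2} {t2.1} {t2.2} {t3.1} {t3.2} {t4.1} {t4.2} {t5.1} {t5.2}

{out.1} {out.2} {t1.1} {t1.2} {t2.1} {t2.2} {t3.1} {t3.2} {t4.1} {t4.2} {t5.1} {t5.2}
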